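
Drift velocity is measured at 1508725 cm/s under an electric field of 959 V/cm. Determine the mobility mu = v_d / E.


Step 1: mu = v_d / E
Step 2: mu = 1508725 / 959
Step 3: mu = 1573.23 cm^2/(V*s)

1573.23


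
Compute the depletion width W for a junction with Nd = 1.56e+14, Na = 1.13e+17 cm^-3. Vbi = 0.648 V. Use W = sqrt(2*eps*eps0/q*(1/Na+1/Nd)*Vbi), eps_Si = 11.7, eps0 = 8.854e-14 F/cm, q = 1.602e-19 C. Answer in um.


Step 1: 1/Na + 1/Nd = 1/1.13e+17 + 1/1.56e+14 = 6.41911e-15
Step 2: 2*eps*eps0/q = 2*11.7*8.854e-14/1.602e-19 = 1.293281e+07
Step 3: W^2 = 1.293281e+07 * 6.41911e-15 * 0.648 = 5.37951e-08
Step 4: W = sqrt(5.37951e-08) = 2.319e-04 cm = 2.319 um

2.319


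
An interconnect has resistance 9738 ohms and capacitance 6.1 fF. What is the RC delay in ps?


Step 1: tau = R * C
Step 2: tau = 9738 * 6.1 fF = 9738 * 6.1e-15 F
Step 3: tau = 5.94018e-11 s = 59.4018 ps

59.4018


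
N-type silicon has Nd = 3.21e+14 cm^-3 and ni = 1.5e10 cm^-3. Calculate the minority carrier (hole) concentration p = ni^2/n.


Step 1: Since Nd >> ni, n ≈ Nd = 3.21e+14 cm^-3
Step 2: p = ni^2 / n = (1.5e10)^2 / 3.21e+14
Step 3: p = 2.25e20 / 3.21e+14 = 7.01e+05 cm^-3

7.01e+05


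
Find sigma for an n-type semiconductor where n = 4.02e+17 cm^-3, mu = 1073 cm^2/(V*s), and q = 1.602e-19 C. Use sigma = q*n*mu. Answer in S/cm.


Step 1: sigma = q * n * mu
Step 2: sigma = 1.602e-19 * 4.02e+17 * 1073
Step 3: sigma = 6.910e+01 S/cm

6.910e+01


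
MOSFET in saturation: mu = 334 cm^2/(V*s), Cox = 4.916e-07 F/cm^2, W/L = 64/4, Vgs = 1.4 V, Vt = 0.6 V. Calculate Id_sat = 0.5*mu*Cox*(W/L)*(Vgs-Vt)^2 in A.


Step 1: Overdrive voltage Vov = Vgs - Vt = 1.4 - 0.6 = 0.8 V
Step 2: W/L = 64/4 = 16
Step 3: Id = 0.5 * 334 * 4.916e-07 * 16 * 0.8^2
Step 4: Id = 8.41e-04 A

8.41e-04


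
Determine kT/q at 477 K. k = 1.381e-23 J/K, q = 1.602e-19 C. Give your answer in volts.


Step 1: kT = 1.381e-23 * 477 = 6.58737e-21 J
Step 2: Vt = kT/q = 6.58737e-21 / 1.602e-19
Step 3: Vt = 0.04112 V

0.04112


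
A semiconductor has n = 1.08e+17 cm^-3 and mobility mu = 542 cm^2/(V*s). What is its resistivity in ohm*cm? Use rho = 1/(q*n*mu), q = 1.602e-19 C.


Step 1: sigma = q * n * mu = 1.602e-19 * 1.08e+17 * 542 = 9.37747e+00 S/cm
Step 2: rho = 1 / sigma = 1 / 9.37747e+00 = 0.1066 ohm*cm

0.1066


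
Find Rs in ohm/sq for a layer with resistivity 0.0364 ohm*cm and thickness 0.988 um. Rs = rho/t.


Step 1: Convert thickness to cm: t = 0.988 um = 9.8800e-05 cm
Step 2: Rs = rho / t = 0.0364 / 9.8800e-05
Step 3: Rs = 368.4 ohm/sq

368.4


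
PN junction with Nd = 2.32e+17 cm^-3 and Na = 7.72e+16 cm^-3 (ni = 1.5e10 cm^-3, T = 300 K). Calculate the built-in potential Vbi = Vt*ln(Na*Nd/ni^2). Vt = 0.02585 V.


Step 1: Compute Na*Nd/ni^2 = 7.72e+16 * 2.32e+17 / (1.5e10)^2 = 7.9602e+13
Step 2: ln(7.9602e+13) = 32.0081
Step 3: Vbi = 0.02585 * 32.0081 = 0.827 V

0.827


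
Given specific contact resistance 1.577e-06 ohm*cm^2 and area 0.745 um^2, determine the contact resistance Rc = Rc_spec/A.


Step 1: Convert area to cm^2: 0.745 um^2 = 7.4500e-09 cm^2
Step 2: Rc = Rc_spec / A = 1.577e-06 / 7.4500e-09
Step 3: Rc = 2.12e+02 ohms

2.12e+02


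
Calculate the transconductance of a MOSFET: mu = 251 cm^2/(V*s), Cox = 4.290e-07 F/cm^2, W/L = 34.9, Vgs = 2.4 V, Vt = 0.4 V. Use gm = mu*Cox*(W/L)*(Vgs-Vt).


Step 1: Vov = Vgs - Vt = 2.4 - 0.4 = 2.0 V
Step 2: gm = mu * Cox * (W/L) * Vov
Step 3: gm = 251 * 4.290e-07 * 34.9 * 2.0 = 7.52e-03 S

7.52e-03


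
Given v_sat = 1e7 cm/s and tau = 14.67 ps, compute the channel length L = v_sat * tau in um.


Step 1: tau in seconds = 14.67 ps * 1e-12 = 1.4670e-11 s
Step 2: L = v_sat * tau = 1e7 * 1.4670e-11 = 1.4670e-04 cm
Step 3: L in um = 1.4670e-04 * 1e4 = 1.467 um

1.467


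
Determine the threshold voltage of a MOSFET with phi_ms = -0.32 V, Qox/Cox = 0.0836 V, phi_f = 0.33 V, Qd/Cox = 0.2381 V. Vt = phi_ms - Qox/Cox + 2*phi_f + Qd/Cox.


Step 1: Vt = phi_ms - Qox/Cox + 2*phi_f + Qd/Cox
Step 2: Vt = -0.32 - 0.0836 + 2*0.33 + 0.2381
Step 3: Vt = -0.32 - 0.0836 + 0.66 + 0.2381
Step 4: Vt = 0.4945 V

0.4945


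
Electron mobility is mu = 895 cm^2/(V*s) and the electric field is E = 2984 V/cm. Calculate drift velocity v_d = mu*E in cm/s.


Step 1: v_d = mu * E
Step 2: v_d = 895 * 2984 = 2670680
Step 3: v_d = 2.67e+06 cm/s

2.67e+06


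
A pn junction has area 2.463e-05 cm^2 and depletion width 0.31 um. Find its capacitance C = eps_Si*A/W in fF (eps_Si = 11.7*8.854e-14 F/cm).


Step 1: eps_Si = 11.7 * 8.854e-14 = 1.035918e-12 F/cm
Step 2: W in cm = 0.31 * 1e-4 = 3.10e-05 cm
Step 3: C = 1.035918e-12 * 2.463e-05 / 3.10e-05 = 8.230536e-13 F
Step 4: C = 823.05 fF

823.05


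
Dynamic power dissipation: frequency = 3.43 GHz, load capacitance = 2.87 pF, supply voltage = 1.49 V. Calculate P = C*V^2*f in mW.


Step 1: V^2 = 1.49^2 = 2.2201 V^2
Step 2: P = C*V^2*f = 2.87e-12 F * 2.2201 * 3.43e9 Hz
Step 3: P = 2.185488641e-02 W
Step 4: P = 21.855 mW

21.855


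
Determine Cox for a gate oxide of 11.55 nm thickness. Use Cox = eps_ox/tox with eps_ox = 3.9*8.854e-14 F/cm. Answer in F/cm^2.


Step 1: eps_ox = 3.9 * 8.854e-14 = 3.45306e-13 F/cm
Step 2: tox in cm = 11.55 nm * 1e-7 = 1.1550e-06 cm
Step 3: Cox = 3.45306e-13 / 1.1550e-06 = 2.99e-07 F/cm^2

2.99e-07


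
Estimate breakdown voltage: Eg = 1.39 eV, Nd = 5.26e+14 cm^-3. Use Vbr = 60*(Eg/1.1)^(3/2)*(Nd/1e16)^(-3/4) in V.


Step 1: Eg/1.1 = 1.39/1.1 = 1.263636
Step 2: (Eg/1.1)^1.5 = 1.263636^1.5 = 1.420473
Step 3: (Nd/1e16)^(-0.75) = (0.0526)^(-0.75) = 9.104596
Step 4: Vbr = 60 * 1.420473 * 9.104596 = 776.0 V

776.0


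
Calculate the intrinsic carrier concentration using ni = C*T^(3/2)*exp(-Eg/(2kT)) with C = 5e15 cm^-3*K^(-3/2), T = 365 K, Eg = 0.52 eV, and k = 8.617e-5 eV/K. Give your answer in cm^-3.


Step 1: Compute kT = 8.617e-5 * 365 = 0.03145205 eV
Step 2: Exponent = -Eg/(2kT) = -0.52/(2*0.03145205) = -8.26655
Step 3: T^(3/2) = 365^1.5 = 6973.32
Step 4: ni = 5e15 * 6973.32 * exp(-8.26655) = 8.96e+15 cm^-3

8.96e+15


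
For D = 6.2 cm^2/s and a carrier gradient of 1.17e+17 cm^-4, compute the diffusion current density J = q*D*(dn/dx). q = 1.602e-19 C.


Step 1: J = q * D * (dn/dx)
Step 2: J = 1.602e-19 * 6.2 * 1.17e+17
Step 3: J = 1.16e-01 A/cm^2

1.16e-01


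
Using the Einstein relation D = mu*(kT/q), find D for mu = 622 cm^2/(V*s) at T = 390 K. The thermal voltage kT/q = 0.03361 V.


Step 1: D = mu * (kT/q)
Step 2: D = 622 * 0.03361
Step 3: D = 20.91 cm^2/s

20.91


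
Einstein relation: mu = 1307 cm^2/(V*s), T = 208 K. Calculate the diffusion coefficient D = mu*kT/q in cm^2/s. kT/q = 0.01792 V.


Step 1: D = mu * (kT/q)
Step 2: D = 1307 * 0.01792
Step 3: D = 23.42 cm^2/s

23.42


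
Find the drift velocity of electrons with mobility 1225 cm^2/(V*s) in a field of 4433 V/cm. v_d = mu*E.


Step 1: v_d = mu * E
Step 2: v_d = 1225 * 4433 = 5430425
Step 3: v_d = 5.43e+06 cm/s

5.43e+06


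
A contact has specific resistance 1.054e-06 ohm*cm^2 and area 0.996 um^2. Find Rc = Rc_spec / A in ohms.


Step 1: Convert area to cm^2: 0.996 um^2 = 9.9600e-09 cm^2
Step 2: Rc = Rc_spec / A = 1.054e-06 / 9.9600e-09
Step 3: Rc = 1.06e+02 ohms

1.06e+02


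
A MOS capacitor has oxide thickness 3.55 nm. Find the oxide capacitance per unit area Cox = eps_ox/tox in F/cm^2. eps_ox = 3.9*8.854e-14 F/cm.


Step 1: eps_ox = 3.9 * 8.854e-14 = 3.45306e-13 F/cm
Step 2: tox in cm = 3.55 nm * 1e-7 = 3.5500e-07 cm
Step 3: Cox = 3.45306e-13 / 3.5500e-07 = 9.73e-07 F/cm^2

9.73e-07


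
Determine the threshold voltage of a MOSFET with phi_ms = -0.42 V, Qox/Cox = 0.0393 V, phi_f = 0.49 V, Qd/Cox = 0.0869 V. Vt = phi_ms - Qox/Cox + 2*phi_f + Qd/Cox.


Step 1: Vt = phi_ms - Qox/Cox + 2*phi_f + Qd/Cox
Step 2: Vt = -0.42 - 0.0393 + 2*0.49 + 0.0869
Step 3: Vt = -0.42 - 0.0393 + 0.98 + 0.0869
Step 4: Vt = 0.6076 V

0.6076


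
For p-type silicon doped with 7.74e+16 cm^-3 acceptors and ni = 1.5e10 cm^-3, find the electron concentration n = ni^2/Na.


Step 1: Majority hole concentration p ≈ Na = 7.74e+16 cm^-3
Step 2: n = ni^2 / Na = (1.5e10)^2 / 7.74e+16
Step 3: n = 2.91e+03 cm^-3

2.91e+03


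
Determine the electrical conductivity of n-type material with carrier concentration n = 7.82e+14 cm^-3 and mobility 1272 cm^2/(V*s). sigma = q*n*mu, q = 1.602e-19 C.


Step 1: sigma = q * n * mu
Step 2: sigma = 1.602e-19 * 7.82e+14 * 1272
Step 3: sigma = 1.594e-01 S/cm

1.594e-01


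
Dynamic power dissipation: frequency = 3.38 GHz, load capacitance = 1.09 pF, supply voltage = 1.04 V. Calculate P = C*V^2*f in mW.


Step 1: V^2 = 1.04^2 = 1.0816 V^2
Step 2: P = C*V^2*f = 1.09e-12 F * 1.0816 * 3.38e9 Hz
Step 3: P = 3.98483072e-03 W
Step 4: P = 3.985 mW

3.985


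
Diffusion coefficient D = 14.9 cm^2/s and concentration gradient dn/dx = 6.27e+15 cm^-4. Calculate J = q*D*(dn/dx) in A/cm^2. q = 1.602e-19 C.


Step 1: J = q * D * (dn/dx)
Step 2: J = 1.602e-19 * 14.9 * 6.27e+15
Step 3: J = 1.50e-02 A/cm^2

1.50e-02


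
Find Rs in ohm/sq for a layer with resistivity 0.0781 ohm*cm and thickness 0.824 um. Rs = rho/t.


Step 1: Convert thickness to cm: t = 0.824 um = 8.2400e-05 cm
Step 2: Rs = rho / t = 0.0781 / 8.2400e-05
Step 3: Rs = 947.8 ohm/sq

947.8


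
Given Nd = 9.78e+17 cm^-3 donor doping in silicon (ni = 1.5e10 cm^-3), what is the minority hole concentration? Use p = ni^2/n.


Step 1: Since Nd >> ni, n ≈ Nd = 9.78e+17 cm^-3
Step 2: p = ni^2 / n = (1.5e10)^2 / 9.78e+17
Step 3: p = 2.25e20 / 9.78e+17 = 2.30e+02 cm^-3

2.30e+02


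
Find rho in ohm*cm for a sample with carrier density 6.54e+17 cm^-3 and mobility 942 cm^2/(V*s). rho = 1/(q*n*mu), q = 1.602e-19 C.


Step 1: sigma = q * n * mu = 1.602e-19 * 6.54e+17 * 942 = 9.86941e+01 S/cm
Step 2: rho = 1 / sigma = 1 / 9.86941e+01 = 0.01013 ohm*cm

0.01013


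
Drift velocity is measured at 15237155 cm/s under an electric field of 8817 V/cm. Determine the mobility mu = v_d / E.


Step 1: mu = v_d / E
Step 2: mu = 15237155 / 8817
Step 3: mu = 1728.16 cm^2/(V*s)

1728.16


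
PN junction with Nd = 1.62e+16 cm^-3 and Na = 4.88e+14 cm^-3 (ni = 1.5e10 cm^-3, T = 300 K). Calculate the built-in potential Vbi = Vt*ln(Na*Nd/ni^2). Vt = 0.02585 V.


Step 1: Compute Na*Nd/ni^2 = 4.88e+14 * 1.62e+16 / (1.5e10)^2 = 3.5136e+10
Step 2: ln(3.5136e+10) = 24.2825
Step 3: Vbi = 0.02585 * 24.2825 = 0.628 V

0.628


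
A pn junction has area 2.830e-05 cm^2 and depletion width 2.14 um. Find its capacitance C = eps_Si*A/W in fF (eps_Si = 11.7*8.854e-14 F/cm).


Step 1: eps_Si = 11.7 * 8.854e-14 = 1.035918e-12 F/cm
Step 2: W in cm = 2.14 * 1e-4 = 2.14e-04 cm
Step 3: C = 1.035918e-12 * 2.830e-05 / 2.14e-04 = 1.369929e-13 F
Step 4: C = 136.99 fF

136.99


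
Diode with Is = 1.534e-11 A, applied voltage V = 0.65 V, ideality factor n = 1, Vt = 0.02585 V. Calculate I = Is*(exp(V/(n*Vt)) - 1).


Step 1: V/(n*Vt) = 0.65/(1*0.02585) = 25.1451
Step 2: exp(25.1451) = 8.3249e+10
Step 3: I = 1.534e-11 * (8.3249e+10 - 1) = 1.28e+00 A

1.28e+00


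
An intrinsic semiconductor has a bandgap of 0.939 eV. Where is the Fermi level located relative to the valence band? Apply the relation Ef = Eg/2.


Step 1: For an intrinsic semiconductor, the Fermi level sits at midgap.
Step 2: Ef = Eg / 2 = 0.939 / 2 = 0.4695 eV

0.4695


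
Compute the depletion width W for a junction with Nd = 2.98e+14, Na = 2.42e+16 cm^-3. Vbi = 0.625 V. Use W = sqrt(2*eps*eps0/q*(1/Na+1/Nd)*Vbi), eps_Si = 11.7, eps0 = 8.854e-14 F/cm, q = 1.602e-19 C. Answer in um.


Step 1: 1/Na + 1/Nd = 1/2.42e+16 + 1/2.98e+14 = 3.39703e-15
Step 2: 2*eps*eps0/q = 2*11.7*8.854e-14/1.602e-19 = 1.293281e+07
Step 3: W^2 = 1.293281e+07 * 3.39703e-15 * 0.625 = 2.74582e-08
Step 4: W = sqrt(2.74582e-08) = 1.657e-04 cm = 1.657 um

1.657


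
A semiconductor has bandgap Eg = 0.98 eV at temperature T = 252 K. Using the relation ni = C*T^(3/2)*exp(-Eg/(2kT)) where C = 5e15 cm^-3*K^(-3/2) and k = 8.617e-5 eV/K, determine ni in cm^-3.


Step 1: Compute kT = 8.617e-5 * 252 = 0.02171484 eV
Step 2: Exponent = -Eg/(2kT) = -0.98/(2*0.02171484) = -22.56521
Step 3: T^(3/2) = 252^1.5 = 4000.38
Step 4: ni = 5e15 * 4000.38 * exp(-22.56521) = 3.17e+09 cm^-3

3.17e+09


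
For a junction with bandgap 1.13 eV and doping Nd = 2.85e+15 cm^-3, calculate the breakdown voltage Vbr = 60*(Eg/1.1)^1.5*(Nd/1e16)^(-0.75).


Step 1: Eg/1.1 = 1.13/1.1 = 1.027273
Step 2: (Eg/1.1)^1.5 = 1.027273^1.5 = 1.041187
Step 3: (Nd/1e16)^(-0.75) = (0.285)^(-0.75) = 2.563695
Step 4: Vbr = 60 * 1.041187 * 2.563695 = 160.2 V

160.2


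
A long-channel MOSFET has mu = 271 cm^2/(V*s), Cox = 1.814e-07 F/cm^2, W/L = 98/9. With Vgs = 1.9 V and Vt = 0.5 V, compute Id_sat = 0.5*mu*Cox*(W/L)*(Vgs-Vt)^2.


Step 1: Overdrive voltage Vov = Vgs - Vt = 1.9 - 0.5 = 1.4 V
Step 2: W/L = 98/9 = 10.8889
Step 3: Id = 0.5 * 271 * 1.814e-07 * 10.8889 * 1.4^2
Step 4: Id = 5.25e-04 A

5.25e-04


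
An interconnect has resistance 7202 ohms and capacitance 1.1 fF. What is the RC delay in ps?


Step 1: tau = R * C
Step 2: tau = 7202 * 1.1 fF = 7202 * 1.1e-15 F
Step 3: tau = 7.9222e-12 s = 7.9222 ps

7.9222


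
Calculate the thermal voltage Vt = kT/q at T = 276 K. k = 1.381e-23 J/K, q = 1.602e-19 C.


Step 1: kT = 1.381e-23 * 276 = 3.81156e-21 J
Step 2: Vt = kT/q = 3.81156e-21 / 1.602e-19
Step 3: Vt = 0.02379 V

0.02379


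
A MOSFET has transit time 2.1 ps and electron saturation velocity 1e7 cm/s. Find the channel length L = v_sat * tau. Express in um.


Step 1: tau in seconds = 2.1 ps * 1e-12 = 2.1000e-12 s
Step 2: L = v_sat * tau = 1e7 * 2.1000e-12 = 2.1000e-05 cm
Step 3: L in um = 2.1000e-05 * 1e4 = 0.21 um

0.21


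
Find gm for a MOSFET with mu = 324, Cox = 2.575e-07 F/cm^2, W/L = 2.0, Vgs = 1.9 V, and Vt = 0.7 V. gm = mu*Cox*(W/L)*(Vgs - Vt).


Step 1: Vov = Vgs - Vt = 1.9 - 0.7 = 1.2 V
Step 2: gm = mu * Cox * (W/L) * Vov
Step 3: gm = 324 * 2.575e-07 * 2.0 * 1.2 = 2.00e-04 S

2.00e-04


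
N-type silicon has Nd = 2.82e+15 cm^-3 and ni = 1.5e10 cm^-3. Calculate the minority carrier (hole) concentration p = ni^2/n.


Step 1: Since Nd >> ni, n ≈ Nd = 2.82e+15 cm^-3
Step 2: p = ni^2 / n = (1.5e10)^2 / 2.82e+15
Step 3: p = 2.25e20 / 2.82e+15 = 7.98e+04 cm^-3

7.98e+04


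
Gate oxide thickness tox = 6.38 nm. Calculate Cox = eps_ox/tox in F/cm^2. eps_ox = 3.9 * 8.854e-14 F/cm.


Step 1: eps_ox = 3.9 * 8.854e-14 = 3.45306e-13 F/cm
Step 2: tox in cm = 6.38 nm * 1e-7 = 6.3800e-07 cm
Step 3: Cox = 3.45306e-13 / 6.3800e-07 = 5.41e-07 F/cm^2

5.41e-07


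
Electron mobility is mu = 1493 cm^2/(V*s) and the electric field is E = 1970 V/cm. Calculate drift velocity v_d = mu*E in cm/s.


Step 1: v_d = mu * E
Step 2: v_d = 1493 * 1970 = 2941210
Step 3: v_d = 2.94e+06 cm/s

2.94e+06


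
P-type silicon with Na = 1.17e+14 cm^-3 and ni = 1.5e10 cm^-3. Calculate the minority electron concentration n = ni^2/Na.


Step 1: Majority hole concentration p ≈ Na = 1.17e+14 cm^-3
Step 2: n = ni^2 / Na = (1.5e10)^2 / 1.17e+14
Step 3: n = 1.92e+06 cm^-3

1.92e+06


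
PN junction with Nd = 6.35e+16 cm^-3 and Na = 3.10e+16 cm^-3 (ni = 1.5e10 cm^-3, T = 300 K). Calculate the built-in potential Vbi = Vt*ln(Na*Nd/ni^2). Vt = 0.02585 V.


Step 1: Compute Na*Nd/ni^2 = 3.10e+16 * 6.35e+16 / (1.5e10)^2 = 8.7489e+12
Step 2: ln(8.7489e+12) = 29.7999
Step 3: Vbi = 0.02585 * 29.7999 = 0.77 V

0.77


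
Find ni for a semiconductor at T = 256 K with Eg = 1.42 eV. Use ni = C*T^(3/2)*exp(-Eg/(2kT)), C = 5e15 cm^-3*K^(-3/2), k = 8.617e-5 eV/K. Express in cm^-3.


Step 1: Compute kT = 8.617e-5 * 256 = 0.02205952 eV
Step 2: Exponent = -Eg/(2kT) = -1.42/(2*0.02205952) = -32.18565
Step 3: T^(3/2) = 256^1.5 = 4096.00
Step 4: ni = 5e15 * 4096.00 * exp(-32.18565) = 2.15e+05 cm^-3

2.15e+05


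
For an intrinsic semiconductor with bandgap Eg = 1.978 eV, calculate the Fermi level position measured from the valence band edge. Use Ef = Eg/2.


Step 1: For an intrinsic semiconductor, the Fermi level sits at midgap.
Step 2: Ef = Eg / 2 = 1.978 / 2 = 0.989 eV

0.989


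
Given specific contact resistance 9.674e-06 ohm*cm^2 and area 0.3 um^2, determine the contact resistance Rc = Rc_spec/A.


Step 1: Convert area to cm^2: 0.3 um^2 = 3.0000e-09 cm^2
Step 2: Rc = Rc_spec / A = 9.674e-06 / 3.0000e-09
Step 3: Rc = 3.22e+03 ohms

3.22e+03


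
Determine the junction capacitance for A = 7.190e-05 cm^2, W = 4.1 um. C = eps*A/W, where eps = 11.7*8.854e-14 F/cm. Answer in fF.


Step 1: eps_Si = 11.7 * 8.854e-14 = 1.035918e-12 F/cm
Step 2: W in cm = 4.1 * 1e-4 = 4.10e-04 cm
Step 3: C = 1.035918e-12 * 7.190e-05 / 4.10e-04 = 1.816646e-13 F
Step 4: C = 181.66 fF

181.66


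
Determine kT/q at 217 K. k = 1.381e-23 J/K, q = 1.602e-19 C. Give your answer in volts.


Step 1: kT = 1.381e-23 * 217 = 2.99677e-21 J
Step 2: Vt = kT/q = 2.99677e-21 / 1.602e-19
Step 3: Vt = 0.01871 V

0.01871


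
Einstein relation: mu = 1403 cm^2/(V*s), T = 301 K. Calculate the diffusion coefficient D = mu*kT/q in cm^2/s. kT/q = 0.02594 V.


Step 1: D = mu * (kT/q)
Step 2: D = 1403 * 0.02594
Step 3: D = 36.39 cm^2/s

36.39


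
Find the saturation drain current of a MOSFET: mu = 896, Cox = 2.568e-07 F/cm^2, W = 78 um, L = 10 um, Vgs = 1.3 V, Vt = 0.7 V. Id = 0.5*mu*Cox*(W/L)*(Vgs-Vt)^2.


Step 1: Overdrive voltage Vov = Vgs - Vt = 1.3 - 0.7 = 0.6 V
Step 2: W/L = 78/10 = 7.8
Step 3: Id = 0.5 * 896 * 2.568e-07 * 7.8 * 0.6^2
Step 4: Id = 3.23e-04 A

3.23e-04


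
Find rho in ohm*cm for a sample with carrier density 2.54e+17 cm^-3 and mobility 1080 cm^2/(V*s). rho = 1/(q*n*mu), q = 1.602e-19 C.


Step 1: sigma = q * n * mu = 1.602e-19 * 2.54e+17 * 1080 = 4.39461e+01 S/cm
Step 2: rho = 1 / sigma = 1 / 4.39461e+01 = 0.02276 ohm*cm

0.02276


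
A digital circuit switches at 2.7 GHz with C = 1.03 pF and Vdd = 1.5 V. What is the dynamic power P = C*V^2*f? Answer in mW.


Step 1: V^2 = 1.5^2 = 2.25 V^2
Step 2: P = C*V^2*f = 1.03e-12 F * 2.25 * 2.7e9 Hz
Step 3: P = 6.25725e-03 W
Step 4: P = 6.257 mW

6.257


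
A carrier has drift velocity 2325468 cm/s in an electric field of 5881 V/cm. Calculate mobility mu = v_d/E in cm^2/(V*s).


Step 1: mu = v_d / E
Step 2: mu = 2325468 / 5881
Step 3: mu = 395.42 cm^2/(V*s)

395.42


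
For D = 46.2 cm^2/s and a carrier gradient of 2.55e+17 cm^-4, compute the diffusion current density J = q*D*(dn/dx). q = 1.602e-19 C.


Step 1: J = q * D * (dn/dx)
Step 2: J = 1.602e-19 * 46.2 * 2.55e+17
Step 3: J = 1.89e+00 A/cm^2

1.89e+00


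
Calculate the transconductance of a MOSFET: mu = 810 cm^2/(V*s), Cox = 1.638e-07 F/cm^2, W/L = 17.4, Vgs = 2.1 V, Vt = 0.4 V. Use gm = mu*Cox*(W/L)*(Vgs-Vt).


Step 1: Vov = Vgs - Vt = 2.1 - 0.4 = 1.7 V
Step 2: gm = mu * Cox * (W/L) * Vov
Step 3: gm = 810 * 1.638e-07 * 17.4 * 1.7 = 3.92e-03 S

3.92e-03


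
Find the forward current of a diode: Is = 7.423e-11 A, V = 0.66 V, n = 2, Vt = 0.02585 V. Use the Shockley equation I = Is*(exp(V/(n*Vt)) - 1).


Step 1: V/(n*Vt) = 0.66/(2*0.02585) = 12.7660
Step 2: exp(12.7660) = 3.5011e+05
Step 3: I = 7.423e-11 * (3.5011e+05 - 1) = 2.60e-05 A

2.60e-05


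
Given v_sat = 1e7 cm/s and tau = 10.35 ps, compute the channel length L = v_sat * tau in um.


Step 1: tau in seconds = 10.35 ps * 1e-12 = 1.0350e-11 s
Step 2: L = v_sat * tau = 1e7 * 1.0350e-11 = 1.0350e-04 cm
Step 3: L in um = 1.0350e-04 * 1e4 = 1.035 um

1.035


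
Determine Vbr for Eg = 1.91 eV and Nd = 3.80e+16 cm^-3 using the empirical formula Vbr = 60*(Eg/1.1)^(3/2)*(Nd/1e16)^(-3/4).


Step 1: Eg/1.1 = 1.91/1.1 = 1.736364
Step 2: (Eg/1.1)^1.5 = 1.736364^1.5 = 2.288027
Step 3: (Nd/1e16)^(-0.75) = (3.8)^(-0.75) = 0.367420
Step 4: Vbr = 60 * 2.288027 * 0.367420 = 50.4 V

50.4


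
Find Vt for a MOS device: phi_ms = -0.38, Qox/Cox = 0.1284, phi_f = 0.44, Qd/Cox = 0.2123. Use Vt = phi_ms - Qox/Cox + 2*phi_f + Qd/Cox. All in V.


Step 1: Vt = phi_ms - Qox/Cox + 2*phi_f + Qd/Cox
Step 2: Vt = -0.38 - 0.1284 + 2*0.44 + 0.2123
Step 3: Vt = -0.38 - 0.1284 + 0.88 + 0.2123
Step 4: Vt = 0.5839 V

0.5839


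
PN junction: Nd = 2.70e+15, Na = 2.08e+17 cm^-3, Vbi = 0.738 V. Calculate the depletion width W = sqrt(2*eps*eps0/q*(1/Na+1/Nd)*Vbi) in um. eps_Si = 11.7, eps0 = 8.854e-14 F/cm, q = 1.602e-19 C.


Step 1: 1/Na + 1/Nd = 1/2.08e+17 + 1/2.70e+15 = 3.75178e-16
Step 2: 2*eps*eps0/q = 2*11.7*8.854e-14/1.602e-19 = 1.293281e+07
Step 3: W^2 = 1.293281e+07 * 3.75178e-16 * 0.738 = 3.58085e-09
Step 4: W = sqrt(3.58085e-09) = 5.984e-05 cm = 0.5984 um

0.5984


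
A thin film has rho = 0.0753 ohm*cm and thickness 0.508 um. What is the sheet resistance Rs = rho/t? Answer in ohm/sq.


Step 1: Convert thickness to cm: t = 0.508 um = 5.0800e-05 cm
Step 2: Rs = rho / t = 0.0753 / 5.0800e-05
Step 3: Rs = 1482.3 ohm/sq

1482.3


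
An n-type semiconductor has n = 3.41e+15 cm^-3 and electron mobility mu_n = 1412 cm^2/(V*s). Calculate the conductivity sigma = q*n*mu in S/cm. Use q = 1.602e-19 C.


Step 1: sigma = q * n * mu
Step 2: sigma = 1.602e-19 * 3.41e+15 * 1412
Step 3: sigma = 7.714e-01 S/cm

7.714e-01


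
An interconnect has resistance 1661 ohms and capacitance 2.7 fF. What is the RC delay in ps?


Step 1: tau = R * C
Step 2: tau = 1661 * 2.7 fF = 1661 * 2.7e-15 F
Step 3: tau = 4.4847e-12 s = 4.4847 ps

4.4847


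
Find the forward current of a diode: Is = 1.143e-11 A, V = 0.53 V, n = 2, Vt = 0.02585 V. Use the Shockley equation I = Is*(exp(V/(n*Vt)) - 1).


Step 1: V/(n*Vt) = 0.53/(2*0.02585) = 10.2515
Step 2: exp(10.2515) = 2.8325e+04
Step 3: I = 1.143e-11 * (2.8325e+04 - 1) = 3.24e-07 A

3.24e-07


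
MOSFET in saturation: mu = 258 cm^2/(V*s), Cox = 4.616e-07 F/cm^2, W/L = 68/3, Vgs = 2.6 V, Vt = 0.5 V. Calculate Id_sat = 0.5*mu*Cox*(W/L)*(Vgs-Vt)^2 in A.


Step 1: Overdrive voltage Vov = Vgs - Vt = 2.6 - 0.5 = 2.1 V
Step 2: W/L = 68/3 = 22.6667
Step 3: Id = 0.5 * 258 * 4.616e-07 * 22.6667 * 2.1^2
Step 4: Id = 5.95e-03 A

5.95e-03


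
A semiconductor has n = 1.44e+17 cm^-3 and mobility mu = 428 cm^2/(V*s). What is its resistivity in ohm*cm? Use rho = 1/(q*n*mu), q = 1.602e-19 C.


Step 1: sigma = q * n * mu = 1.602e-19 * 1.44e+17 * 428 = 9.87345e+00 S/cm
Step 2: rho = 1 / sigma = 1 / 9.87345e+00 = 0.1013 ohm*cm

0.1013


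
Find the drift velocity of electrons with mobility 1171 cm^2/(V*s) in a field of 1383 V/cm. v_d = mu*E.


Step 1: v_d = mu * E
Step 2: v_d = 1171 * 1383 = 1619493
Step 3: v_d = 1.62e+06 cm/s

1.62e+06


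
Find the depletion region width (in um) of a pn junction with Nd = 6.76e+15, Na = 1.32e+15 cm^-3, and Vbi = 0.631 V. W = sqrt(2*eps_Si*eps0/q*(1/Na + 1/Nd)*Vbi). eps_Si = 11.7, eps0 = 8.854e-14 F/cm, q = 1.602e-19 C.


Step 1: 1/Na + 1/Nd = 1/1.32e+15 + 1/6.76e+15 = 9.05505e-16
Step 2: 2*eps*eps0/q = 2*11.7*8.854e-14/1.602e-19 = 1.293281e+07
Step 3: W^2 = 1.293281e+07 * 9.05505e-16 * 0.631 = 7.38947e-09
Step 4: W = sqrt(7.38947e-09) = 8.596e-05 cm = 0.8596 um

0.8596


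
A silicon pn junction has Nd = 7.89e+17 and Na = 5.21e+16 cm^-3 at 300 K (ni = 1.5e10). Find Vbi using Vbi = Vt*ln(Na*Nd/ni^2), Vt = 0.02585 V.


Step 1: Compute Na*Nd/ni^2 = 5.21e+16 * 7.89e+17 / (1.5e10)^2 = 1.8270e+14
Step 2: ln(1.8270e+14) = 32.8389
Step 3: Vbi = 0.02585 * 32.8389 = 0.849 V

0.849


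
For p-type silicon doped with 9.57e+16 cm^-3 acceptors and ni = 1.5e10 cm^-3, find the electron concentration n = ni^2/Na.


Step 1: Majority hole concentration p ≈ Na = 9.57e+16 cm^-3
Step 2: n = ni^2 / Na = (1.5e10)^2 / 9.57e+16
Step 3: n = 2.35e+03 cm^-3

2.35e+03


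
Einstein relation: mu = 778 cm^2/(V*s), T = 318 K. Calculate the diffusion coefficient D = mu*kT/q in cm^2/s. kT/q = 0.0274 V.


Step 1: D = mu * (kT/q)
Step 2: D = 778 * 0.0274
Step 3: D = 21.32 cm^2/s

21.32


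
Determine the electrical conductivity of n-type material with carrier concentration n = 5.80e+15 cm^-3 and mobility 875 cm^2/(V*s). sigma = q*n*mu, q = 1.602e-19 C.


Step 1: sigma = q * n * mu
Step 2: sigma = 1.602e-19 * 5.80e+15 * 875
Step 3: sigma = 8.130e-01 S/cm

8.130e-01


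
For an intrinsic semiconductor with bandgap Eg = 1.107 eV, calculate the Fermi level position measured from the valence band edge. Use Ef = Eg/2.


Step 1: For an intrinsic semiconductor, the Fermi level sits at midgap.
Step 2: Ef = Eg / 2 = 1.107 / 2 = 0.5535 eV

0.5535


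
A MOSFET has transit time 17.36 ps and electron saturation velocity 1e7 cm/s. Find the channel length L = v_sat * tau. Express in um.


Step 1: tau in seconds = 17.36 ps * 1e-12 = 1.7360e-11 s
Step 2: L = v_sat * tau = 1e7 * 1.7360e-11 = 1.7360e-04 cm
Step 3: L in um = 1.7360e-04 * 1e4 = 1.736 um

1.736


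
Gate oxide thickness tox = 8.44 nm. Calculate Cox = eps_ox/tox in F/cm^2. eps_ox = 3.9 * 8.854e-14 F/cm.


Step 1: eps_ox = 3.9 * 8.854e-14 = 3.45306e-13 F/cm
Step 2: tox in cm = 8.44 nm * 1e-7 = 8.4400e-07 cm
Step 3: Cox = 3.45306e-13 / 8.4400e-07 = 4.09e-07 F/cm^2

4.09e-07


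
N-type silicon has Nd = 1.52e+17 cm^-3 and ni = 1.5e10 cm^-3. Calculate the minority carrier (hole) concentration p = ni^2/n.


Step 1: Since Nd >> ni, n ≈ Nd = 1.52e+17 cm^-3
Step 2: p = ni^2 / n = (1.5e10)^2 / 1.52e+17
Step 3: p = 2.25e20 / 1.52e+17 = 1.48e+03 cm^-3

1.48e+03


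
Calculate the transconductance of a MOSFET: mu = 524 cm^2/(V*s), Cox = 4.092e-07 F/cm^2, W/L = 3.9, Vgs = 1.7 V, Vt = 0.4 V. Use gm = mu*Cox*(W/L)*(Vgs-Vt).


Step 1: Vov = Vgs - Vt = 1.7 - 0.4 = 1.3 V
Step 2: gm = mu * Cox * (W/L) * Vov
Step 3: gm = 524 * 4.092e-07 * 3.9 * 1.3 = 1.09e-03 S

1.09e-03


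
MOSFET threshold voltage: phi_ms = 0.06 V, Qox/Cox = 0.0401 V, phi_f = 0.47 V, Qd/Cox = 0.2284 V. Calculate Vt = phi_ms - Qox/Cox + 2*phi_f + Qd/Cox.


Step 1: Vt = phi_ms - Qox/Cox + 2*phi_f + Qd/Cox
Step 2: Vt = 0.06 - 0.0401 + 2*0.47 + 0.2284
Step 3: Vt = 0.06 - 0.0401 + 0.94 + 0.2284
Step 4: Vt = 1.1883 V

1.1883


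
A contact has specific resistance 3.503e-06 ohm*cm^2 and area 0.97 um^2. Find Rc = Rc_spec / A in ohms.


Step 1: Convert area to cm^2: 0.97 um^2 = 9.7000e-09 cm^2
Step 2: Rc = Rc_spec / A = 3.503e-06 / 9.7000e-09
Step 3: Rc = 3.61e+02 ohms

3.61e+02


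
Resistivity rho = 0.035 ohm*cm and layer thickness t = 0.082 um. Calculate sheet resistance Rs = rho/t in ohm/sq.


Step 1: Convert thickness to cm: t = 0.082 um = 8.2000e-06 cm
Step 2: Rs = rho / t = 0.035 / 8.2000e-06
Step 3: Rs = 4268.3 ohm/sq

4268.3


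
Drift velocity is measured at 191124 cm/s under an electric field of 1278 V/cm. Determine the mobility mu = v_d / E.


Step 1: mu = v_d / E
Step 2: mu = 191124 / 1278
Step 3: mu = 149.55 cm^2/(V*s)

149.55


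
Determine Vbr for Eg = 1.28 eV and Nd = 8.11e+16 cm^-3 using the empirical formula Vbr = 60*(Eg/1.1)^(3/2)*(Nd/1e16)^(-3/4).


Step 1: Eg/1.1 = 1.28/1.1 = 1.163636
Step 2: (Eg/1.1)^1.5 = 1.163636^1.5 = 1.255237
Step 3: (Nd/1e16)^(-0.75) = (8.11)^(-0.75) = 0.208082
Step 4: Vbr = 60 * 1.255237 * 0.208082 = 15.7 V

15.7


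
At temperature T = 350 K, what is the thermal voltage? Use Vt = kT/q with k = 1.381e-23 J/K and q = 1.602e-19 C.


Step 1: kT = 1.381e-23 * 350 = 4.8335e-21 J
Step 2: Vt = kT/q = 4.8335e-21 / 1.602e-19
Step 3: Vt = 0.03017 V

0.03017


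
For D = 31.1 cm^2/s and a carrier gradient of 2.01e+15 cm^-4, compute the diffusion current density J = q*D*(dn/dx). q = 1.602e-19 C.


Step 1: J = q * D * (dn/dx)
Step 2: J = 1.602e-19 * 31.1 * 2.01e+15
Step 3: J = 1.00e-02 A/cm^2

1.00e-02


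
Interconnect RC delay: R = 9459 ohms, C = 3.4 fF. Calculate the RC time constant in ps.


Step 1: tau = R * C
Step 2: tau = 9459 * 3.4 fF = 9459 * 3.4e-15 F
Step 3: tau = 3.21606e-11 s = 32.1606 ps

32.1606


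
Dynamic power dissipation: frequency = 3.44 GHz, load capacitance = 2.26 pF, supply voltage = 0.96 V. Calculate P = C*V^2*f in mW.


Step 1: V^2 = 0.96^2 = 0.9216 V^2
Step 2: P = C*V^2*f = 2.26e-12 F * 0.9216 * 3.44e9 Hz
Step 3: P = 7.16488704e-03 W
Step 4: P = 7.165 mW

7.165


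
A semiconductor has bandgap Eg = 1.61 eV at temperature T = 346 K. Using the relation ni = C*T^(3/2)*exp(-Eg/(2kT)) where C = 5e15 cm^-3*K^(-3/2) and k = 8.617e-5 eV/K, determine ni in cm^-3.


Step 1: Compute kT = 8.617e-5 * 346 = 0.02981482 eV
Step 2: Exponent = -Eg/(2kT) = -1.61/(2*0.02981482) = -27.00000
Step 3: T^(3/2) = 346^1.5 = 6435.97
Step 4: ni = 5e15 * 6435.97 * exp(-27.00000) = 6.05e+07 cm^-3

6.05e+07


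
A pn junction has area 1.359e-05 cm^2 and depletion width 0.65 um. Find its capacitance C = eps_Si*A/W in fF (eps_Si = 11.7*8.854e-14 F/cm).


Step 1: eps_Si = 11.7 * 8.854e-14 = 1.035918e-12 F/cm
Step 2: W in cm = 0.65 * 1e-4 = 6.50e-05 cm
Step 3: C = 1.035918e-12 * 1.359e-05 / 6.50e-05 = 2.165865e-13 F
Step 4: C = 216.59 fF

216.59


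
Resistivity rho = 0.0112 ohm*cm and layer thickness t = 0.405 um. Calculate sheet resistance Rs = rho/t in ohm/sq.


Step 1: Convert thickness to cm: t = 0.405 um = 4.0500e-05 cm
Step 2: Rs = rho / t = 0.0112 / 4.0500e-05
Step 3: Rs = 276.5 ohm/sq

276.5


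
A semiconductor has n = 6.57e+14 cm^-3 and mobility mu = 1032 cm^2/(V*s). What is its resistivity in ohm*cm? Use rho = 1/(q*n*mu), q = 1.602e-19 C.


Step 1: sigma = q * n * mu = 1.602e-19 * 6.57e+14 * 1032 = 1.08619e-01 S/cm
Step 2: rho = 1 / sigma = 1 / 1.08619e-01 = 9.206 ohm*cm

9.206


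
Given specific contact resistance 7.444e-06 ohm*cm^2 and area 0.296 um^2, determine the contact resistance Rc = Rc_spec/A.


Step 1: Convert area to cm^2: 0.296 um^2 = 2.9600e-09 cm^2
Step 2: Rc = Rc_spec / A = 7.444e-06 / 2.9600e-09
Step 3: Rc = 2.51e+03 ohms

2.51e+03


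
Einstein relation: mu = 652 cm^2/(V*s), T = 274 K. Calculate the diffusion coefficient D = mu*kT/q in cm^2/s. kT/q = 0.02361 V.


Step 1: D = mu * (kT/q)
Step 2: D = 652 * 0.02361
Step 3: D = 15.39 cm^2/s

15.39


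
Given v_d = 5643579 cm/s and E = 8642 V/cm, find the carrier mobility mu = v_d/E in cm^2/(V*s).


Step 1: mu = v_d / E
Step 2: mu = 5643579 / 8642
Step 3: mu = 653.04 cm^2/(V*s)

653.04


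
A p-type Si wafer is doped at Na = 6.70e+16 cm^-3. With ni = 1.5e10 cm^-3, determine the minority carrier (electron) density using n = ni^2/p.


Step 1: Majority hole concentration p ≈ Na = 6.70e+16 cm^-3
Step 2: n = ni^2 / Na = (1.5e10)^2 / 6.70e+16
Step 3: n = 3.36e+03 cm^-3

3.36e+03


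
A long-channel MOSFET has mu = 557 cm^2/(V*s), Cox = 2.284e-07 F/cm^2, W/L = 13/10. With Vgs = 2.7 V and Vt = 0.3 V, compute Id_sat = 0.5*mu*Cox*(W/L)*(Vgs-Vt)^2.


Step 1: Overdrive voltage Vov = Vgs - Vt = 2.7 - 0.3 = 2.4 V
Step 2: W/L = 13/10 = 1.3
Step 3: Id = 0.5 * 557 * 2.284e-07 * 1.3 * 2.4^2
Step 4: Id = 4.76e-04 A

4.76e-04


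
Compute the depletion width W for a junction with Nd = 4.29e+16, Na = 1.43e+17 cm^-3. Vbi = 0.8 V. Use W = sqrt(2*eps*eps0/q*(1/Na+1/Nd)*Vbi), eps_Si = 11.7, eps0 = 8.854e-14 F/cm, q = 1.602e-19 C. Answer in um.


Step 1: 1/Na + 1/Nd = 1/1.43e+17 + 1/4.29e+16 = 3.03030e-17
Step 2: 2*eps*eps0/q = 2*11.7*8.854e-14/1.602e-19 = 1.293281e+07
Step 3: W^2 = 1.293281e+07 * 3.03030e-17 * 0.8 = 3.13522e-10
Step 4: W = sqrt(3.13522e-10) = 1.771e-05 cm = 0.1771 um

0.1771


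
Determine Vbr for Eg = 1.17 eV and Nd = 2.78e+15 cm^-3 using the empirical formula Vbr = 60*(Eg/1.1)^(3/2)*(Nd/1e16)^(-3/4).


Step 1: Eg/1.1 = 1.17/1.1 = 1.063636
Step 2: (Eg/1.1)^1.5 = 1.063636^1.5 = 1.096957
Step 3: (Nd/1e16)^(-0.75) = (0.278)^(-0.75) = 2.611959
Step 4: Vbr = 60 * 1.096957 * 2.611959 = 171.9 V

171.9


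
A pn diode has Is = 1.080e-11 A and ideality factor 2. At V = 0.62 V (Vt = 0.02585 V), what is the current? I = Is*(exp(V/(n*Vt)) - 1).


Step 1: V/(n*Vt) = 0.62/(2*0.02585) = 11.9923
Step 2: exp(11.9923) = 1.6151e+05
Step 3: I = 1.080e-11 * (1.6151e+05 - 1) = 1.74e-06 A

1.74e-06


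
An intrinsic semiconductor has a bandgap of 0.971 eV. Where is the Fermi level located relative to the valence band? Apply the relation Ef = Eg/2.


Step 1: For an intrinsic semiconductor, the Fermi level sits at midgap.
Step 2: Ef = Eg / 2 = 0.971 / 2 = 0.4855 eV

0.4855


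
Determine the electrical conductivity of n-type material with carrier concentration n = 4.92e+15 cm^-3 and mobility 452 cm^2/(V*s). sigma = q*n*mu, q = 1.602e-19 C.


Step 1: sigma = q * n * mu
Step 2: sigma = 1.602e-19 * 4.92e+15 * 452
Step 3: sigma = 3.563e-01 S/cm

3.563e-01


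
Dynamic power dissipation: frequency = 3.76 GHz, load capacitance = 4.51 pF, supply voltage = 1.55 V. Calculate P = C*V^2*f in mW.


Step 1: V^2 = 1.55^2 = 2.4025 V^2
Step 2: P = C*V^2*f = 4.51e-12 F * 2.4025 * 3.76e9 Hz
Step 3: P = 4.0740634e-02 W
Step 4: P = 40.741 mW

40.741


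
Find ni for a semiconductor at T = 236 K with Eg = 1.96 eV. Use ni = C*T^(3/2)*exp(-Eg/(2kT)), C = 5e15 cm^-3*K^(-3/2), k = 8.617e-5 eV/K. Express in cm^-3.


Step 1: Compute kT = 8.617e-5 * 236 = 0.02033612 eV
Step 2: Exponent = -Eg/(2kT) = -1.96/(2*0.02033612) = -48.19012
Step 3: T^(3/2) = 236^1.5 = 3625.50
Step 4: ni = 5e15 * 3625.50 * exp(-48.19012) = 2.14e-02 cm^-3

2.14e-02


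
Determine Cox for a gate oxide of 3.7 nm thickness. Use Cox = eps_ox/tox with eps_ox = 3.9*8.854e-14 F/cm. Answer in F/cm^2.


Step 1: eps_ox = 3.9 * 8.854e-14 = 3.45306e-13 F/cm
Step 2: tox in cm = 3.7 nm * 1e-7 = 3.7000e-07 cm
Step 3: Cox = 3.45306e-13 / 3.7000e-07 = 9.33e-07 F/cm^2

9.33e-07


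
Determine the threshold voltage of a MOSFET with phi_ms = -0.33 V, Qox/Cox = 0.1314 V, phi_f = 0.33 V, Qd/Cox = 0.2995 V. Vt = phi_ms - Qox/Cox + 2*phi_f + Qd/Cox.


Step 1: Vt = phi_ms - Qox/Cox + 2*phi_f + Qd/Cox
Step 2: Vt = -0.33 - 0.1314 + 2*0.33 + 0.2995
Step 3: Vt = -0.33 - 0.1314 + 0.66 + 0.2995
Step 4: Vt = 0.4981 V

0.4981


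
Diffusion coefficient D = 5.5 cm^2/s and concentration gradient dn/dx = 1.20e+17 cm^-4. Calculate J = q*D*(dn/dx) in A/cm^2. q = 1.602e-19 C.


Step 1: J = q * D * (dn/dx)
Step 2: J = 1.602e-19 * 5.5 * 1.20e+17
Step 3: J = 1.06e-01 A/cm^2

1.06e-01


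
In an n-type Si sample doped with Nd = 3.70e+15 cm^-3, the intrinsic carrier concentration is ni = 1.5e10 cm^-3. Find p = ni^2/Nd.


Step 1: Since Nd >> ni, n ≈ Nd = 3.70e+15 cm^-3
Step 2: p = ni^2 / n = (1.5e10)^2 / 3.70e+15
Step 3: p = 2.25e20 / 3.70e+15 = 6.08e+04 cm^-3

6.08e+04


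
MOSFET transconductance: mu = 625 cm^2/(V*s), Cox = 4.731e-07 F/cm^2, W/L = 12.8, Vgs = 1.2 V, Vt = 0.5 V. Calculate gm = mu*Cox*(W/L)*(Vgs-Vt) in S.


Step 1: Vov = Vgs - Vt = 1.2 - 0.5 = 0.7 V
Step 2: gm = mu * Cox * (W/L) * Vov
Step 3: gm = 625 * 4.731e-07 * 12.8 * 0.7 = 2.65e-03 S

2.65e-03


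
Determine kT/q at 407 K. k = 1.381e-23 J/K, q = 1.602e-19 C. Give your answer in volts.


Step 1: kT = 1.381e-23 * 407 = 5.62067e-21 J
Step 2: Vt = kT/q = 5.62067e-21 / 1.602e-19
Step 3: Vt = 0.03509 V

0.03509


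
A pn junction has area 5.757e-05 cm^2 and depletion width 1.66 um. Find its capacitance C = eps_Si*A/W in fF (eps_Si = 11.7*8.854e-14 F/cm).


Step 1: eps_Si = 11.7 * 8.854e-14 = 1.035918e-12 F/cm
Step 2: W in cm = 1.66 * 1e-4 = 1.66e-04 cm
Step 3: C = 1.035918e-12 * 5.757e-05 / 1.66e-04 = 3.592639e-13 F
Step 4: C = 359.26 fF

359.26


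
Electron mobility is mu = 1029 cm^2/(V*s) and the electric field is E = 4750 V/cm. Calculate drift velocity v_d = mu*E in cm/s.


Step 1: v_d = mu * E
Step 2: v_d = 1029 * 4750 = 4887750
Step 3: v_d = 4.89e+06 cm/s

4.89e+06


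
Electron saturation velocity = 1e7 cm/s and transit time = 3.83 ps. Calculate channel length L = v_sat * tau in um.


Step 1: tau in seconds = 3.83 ps * 1e-12 = 3.8300e-12 s
Step 2: L = v_sat * tau = 1e7 * 3.8300e-12 = 3.8300e-05 cm
Step 3: L in um = 3.8300e-05 * 1e4 = 0.383 um

0.383


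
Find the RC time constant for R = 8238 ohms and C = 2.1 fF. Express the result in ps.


Step 1: tau = R * C
Step 2: tau = 8238 * 2.1 fF = 8238 * 2.1e-15 F
Step 3: tau = 1.72998e-11 s = 17.2998 ps

17.2998


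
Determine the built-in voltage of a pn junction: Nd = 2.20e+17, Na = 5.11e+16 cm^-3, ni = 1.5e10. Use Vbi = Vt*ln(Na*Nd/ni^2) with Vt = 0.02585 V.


Step 1: Compute Na*Nd/ni^2 = 5.11e+16 * 2.20e+17 / (1.5e10)^2 = 4.9964e+13
Step 2: ln(4.9964e+13) = 31.5423
Step 3: Vbi = 0.02585 * 31.5423 = 0.815 V

0.815


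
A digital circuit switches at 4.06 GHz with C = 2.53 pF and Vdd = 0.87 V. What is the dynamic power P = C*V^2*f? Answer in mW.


Step 1: V^2 = 0.87^2 = 0.7569 V^2
Step 2: P = C*V^2*f = 2.53e-12 F * 0.7569 * 4.06e9 Hz
Step 3: P = 7.77472542e-03 W
Step 4: P = 7.775 mW

7.775


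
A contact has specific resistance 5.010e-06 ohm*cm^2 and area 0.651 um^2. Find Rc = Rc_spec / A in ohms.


Step 1: Convert area to cm^2: 0.651 um^2 = 6.5100e-09 cm^2
Step 2: Rc = Rc_spec / A = 5.010e-06 / 6.5100e-09
Step 3: Rc = 7.70e+02 ohms

7.70e+02


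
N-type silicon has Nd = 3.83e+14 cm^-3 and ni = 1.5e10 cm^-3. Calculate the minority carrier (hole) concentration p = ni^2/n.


Step 1: Since Nd >> ni, n ≈ Nd = 3.83e+14 cm^-3
Step 2: p = ni^2 / n = (1.5e10)^2 / 3.83e+14
Step 3: p = 2.25e20 / 3.83e+14 = 5.87e+05 cm^-3

5.87e+05


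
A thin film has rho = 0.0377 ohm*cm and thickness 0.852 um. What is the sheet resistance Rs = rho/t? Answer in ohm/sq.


Step 1: Convert thickness to cm: t = 0.852 um = 8.5200e-05 cm
Step 2: Rs = rho / t = 0.0377 / 8.5200e-05
Step 3: Rs = 442.5 ohm/sq

442.5


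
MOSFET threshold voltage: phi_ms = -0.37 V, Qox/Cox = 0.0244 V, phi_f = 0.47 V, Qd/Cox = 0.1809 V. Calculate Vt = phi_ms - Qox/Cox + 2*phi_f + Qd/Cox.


Step 1: Vt = phi_ms - Qox/Cox + 2*phi_f + Qd/Cox
Step 2: Vt = -0.37 - 0.0244 + 2*0.47 + 0.1809
Step 3: Vt = -0.37 - 0.0244 + 0.94 + 0.1809
Step 4: Vt = 0.7265 V

0.7265


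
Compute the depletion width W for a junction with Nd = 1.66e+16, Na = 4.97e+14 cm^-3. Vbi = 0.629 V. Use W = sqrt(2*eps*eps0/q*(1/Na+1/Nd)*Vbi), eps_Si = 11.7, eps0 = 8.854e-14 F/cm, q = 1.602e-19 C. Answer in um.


Step 1: 1/Na + 1/Nd = 1/4.97e+14 + 1/1.66e+16 = 2.07231e-15
Step 2: 2*eps*eps0/q = 2*11.7*8.854e-14/1.602e-19 = 1.293281e+07
Step 3: W^2 = 1.293281e+07 * 2.07231e-15 * 0.629 = 1.68577e-08
Step 4: W = sqrt(1.68577e-08) = 1.298e-04 cm = 1.298 um

1.298


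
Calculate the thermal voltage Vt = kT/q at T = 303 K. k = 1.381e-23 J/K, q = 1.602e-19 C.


Step 1: kT = 1.381e-23 * 303 = 4.18443e-21 J
Step 2: Vt = kT/q = 4.18443e-21 / 1.602e-19
Step 3: Vt = 0.02612 V

0.02612


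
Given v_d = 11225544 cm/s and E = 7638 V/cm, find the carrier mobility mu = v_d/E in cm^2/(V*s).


Step 1: mu = v_d / E
Step 2: mu = 11225544 / 7638
Step 3: mu = 1469.7 cm^2/(V*s)

1469.7


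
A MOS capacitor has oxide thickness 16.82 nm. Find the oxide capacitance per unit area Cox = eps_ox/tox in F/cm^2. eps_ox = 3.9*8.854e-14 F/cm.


Step 1: eps_ox = 3.9 * 8.854e-14 = 3.45306e-13 F/cm
Step 2: tox in cm = 16.82 nm * 1e-7 = 1.6820e-06 cm
Step 3: Cox = 3.45306e-13 / 1.6820e-06 = 2.05e-07 F/cm^2

2.05e-07


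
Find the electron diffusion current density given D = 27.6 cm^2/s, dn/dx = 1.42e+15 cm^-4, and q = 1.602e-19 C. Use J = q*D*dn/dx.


Step 1: J = q * D * (dn/dx)
Step 2: J = 1.602e-19 * 27.6 * 1.42e+15
Step 3: J = 6.28e-03 A/cm^2

6.28e-03


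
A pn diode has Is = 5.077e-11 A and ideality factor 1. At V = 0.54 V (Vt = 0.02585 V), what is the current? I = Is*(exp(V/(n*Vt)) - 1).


Step 1: V/(n*Vt) = 0.54/(1*0.02585) = 20.8897
Step 2: exp(20.8897) = 1.1811e+09
Step 3: I = 5.077e-11 * (1.1811e+09 - 1) = 6.00e-02 A

6.00e-02


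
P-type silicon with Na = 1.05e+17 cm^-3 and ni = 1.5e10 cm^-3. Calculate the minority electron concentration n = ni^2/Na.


Step 1: Majority hole concentration p ≈ Na = 1.05e+17 cm^-3
Step 2: n = ni^2 / Na = (1.5e10)^2 / 1.05e+17
Step 3: n = 2.14e+03 cm^-3

2.14e+03


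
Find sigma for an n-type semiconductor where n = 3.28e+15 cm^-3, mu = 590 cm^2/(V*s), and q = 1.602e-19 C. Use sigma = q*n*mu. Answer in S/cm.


Step 1: sigma = q * n * mu
Step 2: sigma = 1.602e-19 * 3.28e+15 * 590
Step 3: sigma = 3.100e-01 S/cm

3.100e-01


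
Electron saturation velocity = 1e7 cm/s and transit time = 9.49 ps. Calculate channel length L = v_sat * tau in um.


Step 1: tau in seconds = 9.49 ps * 1e-12 = 9.4900e-12 s
Step 2: L = v_sat * tau = 1e7 * 9.4900e-12 = 9.4900e-05 cm
Step 3: L in um = 9.4900e-05 * 1e4 = 0.949 um

0.949
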